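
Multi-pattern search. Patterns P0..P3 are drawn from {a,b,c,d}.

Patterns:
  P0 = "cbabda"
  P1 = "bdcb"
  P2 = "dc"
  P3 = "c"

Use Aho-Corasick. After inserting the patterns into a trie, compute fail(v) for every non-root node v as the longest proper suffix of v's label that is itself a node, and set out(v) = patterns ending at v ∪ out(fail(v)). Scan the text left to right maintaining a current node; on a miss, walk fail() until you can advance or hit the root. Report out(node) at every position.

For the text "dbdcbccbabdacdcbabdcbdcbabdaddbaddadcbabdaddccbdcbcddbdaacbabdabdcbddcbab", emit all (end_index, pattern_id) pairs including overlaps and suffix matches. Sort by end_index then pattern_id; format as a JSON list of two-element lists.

Build:
Trie nodes:
  n0 'ε': b→7 c→1 d→11
  n1 'c': b→2  [P3 ends]
  n2 'cb': a→3
  n3 'cba': b→4
  n4 'cbab': d→5
  n5 'cbabd': a→6
  n6 'cbabda': ·  [P0 ends]
  n7 'b': d→8
  n8 'bd': c→9
  n9 'bdc': b→10
  n10 'bdcb': ·  [P1 ends]
  n11 'd': c→12
  n12 'dc': ·  [P2 ends]

Failure links (BFS by depth):
  fail(1) 'c': from fail(0)=0 chase 'c': 0 ⇒ 0;  out={3}∪out(0)={3}
  fail(7) 'b': from fail(0)=0 chase 'b': 0 ⇒ 0;  out=∅∪out(0)=∅
  fail(11) 'd': from fail(0)=0 chase 'd': 0 ⇒ 0;  out=∅∪out(0)=∅
  fail(2) 'cb': from fail(1)=0 chase 'b': 0 ⇒ 7;  out=∅∪out(7)=∅
  fail(8) 'bd': from fail(7)=0 chase 'd': 0 ⇒ 11;  out=∅∪out(11)=∅
  fail(12) 'dc': from fail(11)=0 chase 'c': 0 ⇒ 1;  out={2}∪out(1)={2,3}
  fail(3) 'cba': from fail(2)=7 chase 'a': 7→0 ⇒ 0;  out=∅∪out(0)=∅
  fail(9) 'bdc': from fail(8)=11 chase 'c': 11 ⇒ 12;  out=∅∪out(12)={2,3}
  fail(4) 'cbab': from fail(3)=0 chase 'b': 0 ⇒ 7;  out=∅∪out(7)=∅
  fail(10) 'bdcb': from fail(9)=12 chase 'b': 12→1 ⇒ 2;  out={1}∪out(2)={1}
  fail(5) 'cbabd': from fail(4)=7 chase 'd': 7 ⇒ 8;  out=∅∪out(8)=∅
  fail(6) 'cbabda': from fail(5)=8 chase 'a': 8→11→0 ⇒ 0;  out={0}∪out(0)={0}

Text stream:
[0] read 'd'  n0⇒n11
[1] read 'b'  n11⇒n7 (fail-walked)
[2] read 'd'  n7⇒n8
[3] read 'c'  n8⇒n9  emit P2@[2:3],P3@[3:3]
[4] read 'b'  n9⇒n10  emit P1@[1:4]
[5] read 'c'  n10⇒n1 (fail-walked)  emit P3@[5:5]
[6] read 'c'  n1⇒n1 (fail-walked)  emit P3@[6:6]
[7] read 'b'  n1⇒n2
[8] read 'a'  n2⇒n3
[9] read 'b'  n3⇒n4
[10] read 'd'  n4⇒n5
[11] read 'a'  n5⇒n6  emit P0@[6:11]
[12] read 'c'  n6⇒n1 (fail-walked)  emit P3@[12:12]
[13] read 'd'  n1⇒n11 (fail-walked)
[14] read 'c'  n11⇒n12  emit P2@[13:14],P3@[14:14]
[15] read 'b'  n12⇒n2 (fail-walked)
[16] read 'a'  n2⇒n3
[17] read 'b'  n3⇒n4
[18] read 'd'  n4⇒n5
[19] read 'c'  n5⇒n9 (fail-walked)  emit P2@[18:19],P3@[19:19]
[20] read 'b'  n9⇒n10  emit P1@[17:20]
[21] read 'd'  n10⇒n8 (fail-walked)
[22] read 'c'  n8⇒n9  emit P2@[21:22],P3@[22:22]
[23] read 'b'  n9⇒n10  emit P1@[20:23]
[24] read 'a'  n10⇒n3 (fail-walked)
[25] read 'b'  n3⇒n4
[26] read 'd'  n4⇒n5
[27] read 'a'  n5⇒n6  emit P0@[22:27]
[28] read 'd'  n6⇒n11 (fail-walked)
[29] read 'd'  n11⇒n11 (fail-walked)
[30] read 'b'  n11⇒n7 (fail-walked)
[31] read 'a'  n7⇒n0 (fail-walked)
[32] read 'd'  n0⇒n11
[33] read 'd'  n11⇒n11 (fail-walked)
[34] read 'a'  n11⇒n0 (fail-walked)
[35] read 'd'  n0⇒n11
[36] read 'c'  n11⇒n12  emit P2@[35:36],P3@[36:36]
[37] read 'b'  n12⇒n2 (fail-walked)
[38] read 'a'  n2⇒n3
[39] read 'b'  n3⇒n4
[40] read 'd'  n4⇒n5
[41] read 'a'  n5⇒n6  emit P0@[36:41]
[42] read 'd'  n6⇒n11 (fail-walked)
[43] read 'd'  n11⇒n11 (fail-walked)
[44] read 'c'  n11⇒n12  emit P2@[43:44],P3@[44:44]
[45] read 'c'  n12⇒n1 (fail-walked)  emit P3@[45:45]
[46] read 'b'  n1⇒n2
[47] read 'd'  n2⇒n8 (fail-walked)
[48] read 'c'  n8⇒n9  emit P2@[47:48],P3@[48:48]
[49] read 'b'  n9⇒n10  emit P1@[46:49]
[50] read 'c'  n10⇒n1 (fail-walked)  emit P3@[50:50]
[51] read 'd'  n1⇒n11 (fail-walked)
[52] read 'd'  n11⇒n11 (fail-walked)
[53] read 'b'  n11⇒n7 (fail-walked)
[54] read 'd'  n7⇒n8
[55] read 'a'  n8⇒n0 (fail-walked)
[56] read 'a'  n0⇒n0
[57] read 'c'  n0⇒n1  emit P3@[57:57]
[58] read 'b'  n1⇒n2
[59] read 'a'  n2⇒n3
[60] read 'b'  n3⇒n4
[61] read 'd'  n4⇒n5
[62] read 'a'  n5⇒n6  emit P0@[57:62]
[63] read 'b'  n6⇒n7 (fail-walked)
[64] read 'd'  n7⇒n8
[65] read 'c'  n8⇒n9  emit P2@[64:65],P3@[65:65]
[66] read 'b'  n9⇒n10  emit P1@[63:66]
[67] read 'd'  n10⇒n8 (fail-walked)
[68] read 'd'  n8⇒n11 (fail-walked)
[69] read 'c'  n11⇒n12  emit P2@[68:69],P3@[69:69]
[70] read 'b'  n12⇒n2 (fail-walked)
[71] read 'a'  n2⇒n3
[72] read 'b'  n3⇒n4

Matches: [[3,2],[3,3],[4,1],[5,3],[6,3],[11,0],[12,3],[14,2],[14,3],[19,2],[19,3],[20,1],[22,2],[22,3],[23,1],[27,0],[36,2],[36,3],[41,0],[44,2],[44,3],[45,3],[48,2],[48,3],[49,1],[50,3],[57,3],[62,0],[65,2],[65,3],[66,1],[69,2],[69,3]]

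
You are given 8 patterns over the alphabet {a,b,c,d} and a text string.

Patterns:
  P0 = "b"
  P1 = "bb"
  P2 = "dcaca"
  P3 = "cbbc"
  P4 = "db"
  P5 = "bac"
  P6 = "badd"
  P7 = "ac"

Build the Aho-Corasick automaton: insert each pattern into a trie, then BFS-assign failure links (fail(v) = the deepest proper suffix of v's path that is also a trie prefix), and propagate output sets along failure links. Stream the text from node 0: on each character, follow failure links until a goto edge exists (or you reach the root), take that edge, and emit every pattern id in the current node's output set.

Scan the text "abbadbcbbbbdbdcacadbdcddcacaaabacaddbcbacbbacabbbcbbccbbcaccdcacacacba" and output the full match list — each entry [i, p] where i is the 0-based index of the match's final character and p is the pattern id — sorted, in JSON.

Construct AC machine:
Trie (insert patterns):
  n0 'ε': a→17 b→1 c→8 d→3
  n1 'b': a→13 b→2  ←P0
  n2 'bb': ·  ←P1
  n3 'd': b→12 c→4
  n4 'dc': a→5
  n5 'dca': c→6
  n6 'dcac': a→7
  n7 'dcaca': ·  ←P2
  n8 'c': b→9
  n9 'cb': b→10
  n10 'cbb': c→11
  n11 'cbbc': ·  ←P3
  n12 'db': ·  ←P4
  n13 'ba': c→14 d→15
  n14 'bac': ·  ←P5
  n15 'bad': d→16
  n16 'badd': ·  ←P6
  n17 'a': c→18
  n18 'ac': ·  ←P7

Failure links (BFS by depth):
  n1('b'): parent n0 fail=0; on 'b' 0 → fail=0;  out {0}∪∅={0}
  n3('d'): parent n0 fail=0; on 'd' 0 → fail=0;  out ∅∪∅=∅
  n8('c'): parent n0 fail=0; on 'c' 0 → fail=0;  out ∅∪∅=∅
  n17('a'): parent n0 fail=0; on 'a' 0 → fail=0;  out ∅∪∅=∅
  n2('bb'): parent n1 fail=0; on 'b' 0 → fail=1;  out {1}∪{0}={0,1}
  n4('dc'): parent n3 fail=0; on 'c' 0 → fail=8;  out ∅∪∅=∅
  n9('cb'): parent n8 fail=0; on 'b' 0 → fail=1;  out ∅∪{0}={0}
  n12('db'): parent n3 fail=0; on 'b' 0 → fail=1;  out {4}∪{0}={0,4}
  n13('ba'): parent n1 fail=0; on 'a' 0 → fail=17;  out ∅∪∅=∅
  n18('ac'): parent n17 fail=0; on 'c' 0 → fail=8;  out {7}∪∅={7}
  n5('dca'): parent n4 fail=8; on 'a' 8→0 → fail=17;  out ∅∪∅=∅
  n10('cbb'): parent n9 fail=1; on 'b' 1 → fail=2;  out ∅∪{0,1}={0,1}
  n14('bac'): parent n13 fail=17; on 'c' 17 → fail=18;  out {5}∪{7}={5,7}
  n15('bad'): parent n13 fail=17; on 'd' 17→0 → fail=3;  out ∅∪∅=∅
  n6('dcac'): parent n5 fail=17; on 'c' 17 → fail=18;  out ∅∪{7}={7}
  n11('cbbc'): parent n10 fail=2; on 'c' 2→1→0 → fail=8;  out {3}∪∅={3}
  n16('badd'): parent n15 fail=3; on 'd' 3→0 → fail=3;  out {6}∪∅={6}
  n7('dcaca'): parent n6 fail=18; on 'a' 18→8→0 → fail=17;  out {2}∪∅={2}

Scan:
[0] read 'a'  n0⇒n17
[1] read 'b'  n17⇒n1 ·f  ** P0@[1:1]
[2] read 'b'  n1⇒n2  ** P0@[2:2],P1@[1:2]
[3] read 'a'  n2⇒n13 ·f
[4] read 'd'  n13⇒n15
[5] read 'b'  n15⇒n12 ·f  ** P0@[5:5],P4@[4:5]
[6] read 'c'  n12⇒n8 ·f
[7] read 'b'  n8⇒n9  ** P0@[7:7]
[8] read 'b'  n9⇒n10  ** P0@[8:8],P1@[7:8]
[9] read 'b'  n10⇒n2 ·f  ** P0@[9:9],P1@[8:9]
[10] read 'b'  n2⇒n2 ·f  ** P0@[10:10],P1@[9:10]
[11] read 'd'  n2⇒n3 ·f
[12] read 'b'  n3⇒n12  ** P0@[12:12],P4@[11:12]
[13] read 'd'  n12⇒n3 ·f
[14] read 'c'  n3⇒n4
[15] read 'a'  n4⇒n5
[16] read 'c'  n5⇒n6  ** P7@[15:16]
[17] read 'a'  n6⇒n7  ** P2@[13:17]
[18] read 'd'  n7⇒n3 ·f
[19] read 'b'  n3⇒n12  ** P0@[19:19],P4@[18:19]
[20] read 'd'  n12⇒n3 ·f
[21] read 'c'  n3⇒n4
[22] read 'd'  n4⇒n3 ·f
[23] read 'd'  n3⇒n3 ·f
[24] read 'c'  n3⇒n4
[25] read 'a'  n4⇒n5
[26] read 'c'  n5⇒n6  ** P7@[25:26]
[27] read 'a'  n6⇒n7  ** P2@[23:27]
[28] read 'a'  n7⇒n17 ·f
[29] read 'a'  n17⇒n17 ·f
[30] read 'b'  n17⇒n1 ·f  ** P0@[30:30]
[31] read 'a'  n1⇒n13
[32] read 'c'  n13⇒n14  ** P5@[30:32],P7@[31:32]
[33] read 'a'  n14⇒n17 ·f
[34] read 'd'  n17⇒n3 ·f
[35] read 'd'  n3⇒n3 ·f
[36] read 'b'  n3⇒n12  ** P0@[36:36],P4@[35:36]
[37] read 'c'  n12⇒n8 ·f
[38] read 'b'  n8⇒n9  ** P0@[38:38]
[39] read 'a'  n9⇒n13 ·f
[40] read 'c'  n13⇒n14  ** P5@[38:40],P7@[39:40]
[41] read 'b'  n14⇒n9 ·f  ** P0@[41:41]
[42] read 'b'  n9⇒n10  ** P0@[42:42],P1@[41:42]
[43] read 'a'  n10⇒n13 ·f
[44] read 'c'  n13⇒n14  ** P5@[42:44],P7@[43:44]
[45] read 'a'  n14⇒n17 ·f
[46] read 'b'  n17⇒n1 ·f  ** P0@[46:46]
[47] read 'b'  n1⇒n2  ** P0@[47:47],P1@[46:47]
[48] read 'b'  n2⇒n2 ·f  ** P0@[48:48],P1@[47:48]
[49] read 'c'  n2⇒n8 ·f
[50] read 'b'  n8⇒n9  ** P0@[50:50]
[51] read 'b'  n9⇒n10  ** P0@[51:51],P1@[50:51]
[52] read 'c'  n10⇒n11  ** P3@[49:52]
[53] read 'c'  n11⇒n8 ·f
[54] read 'b'  n8⇒n9  ** P0@[54:54]
[55] read 'b'  n9⇒n10  ** P0@[55:55],P1@[54:55]
[56] read 'c'  n10⇒n11  ** P3@[53:56]
[57] read 'a'  n11⇒n17 ·f
[58] read 'c'  n17⇒n18  ** P7@[57:58]
[59] read 'c'  n18⇒n8 ·f
[60] read 'd'  n8⇒n3 ·f
[61] read 'c'  n3⇒n4
[62] read 'a'  n4⇒n5
[63] read 'c'  n5⇒n6  ** P7@[62:63]
[64] read 'a'  n6⇒n7  ** P2@[60:64]
[65] read 'c'  n7⇒n18 ·f  ** P7@[64:65]
[66] read 'a'  n18⇒n17 ·f
[67] read 'c'  n17⇒n18  ** P7@[66:67]
[68] read 'b'  n18⇒n9 ·f  ** P0@[68:68]
[69] read 'a'  n9⇒n13 ·f

All matches (sorted): [[1,0],[2,0],[2,1],[5,0],[5,4],[7,0],[8,0],[8,1],[9,0],[9,1],[10,0],[10,1],[12,0],[12,4],[16,7],[17,2],[19,0],[19,4],[26,7],[27,2],[30,0],[32,5],[32,7],[36,0],[36,4],[38,0],[40,5],[40,7],[41,0],[42,0],[42,1],[44,5],[44,7],[46,0],[47,0],[47,1],[48,0],[48,1],[50,0],[51,0],[51,1],[52,3],[54,0],[55,0],[55,1],[56,3],[58,7],[63,7],[64,2],[65,7],[67,7],[68,0]]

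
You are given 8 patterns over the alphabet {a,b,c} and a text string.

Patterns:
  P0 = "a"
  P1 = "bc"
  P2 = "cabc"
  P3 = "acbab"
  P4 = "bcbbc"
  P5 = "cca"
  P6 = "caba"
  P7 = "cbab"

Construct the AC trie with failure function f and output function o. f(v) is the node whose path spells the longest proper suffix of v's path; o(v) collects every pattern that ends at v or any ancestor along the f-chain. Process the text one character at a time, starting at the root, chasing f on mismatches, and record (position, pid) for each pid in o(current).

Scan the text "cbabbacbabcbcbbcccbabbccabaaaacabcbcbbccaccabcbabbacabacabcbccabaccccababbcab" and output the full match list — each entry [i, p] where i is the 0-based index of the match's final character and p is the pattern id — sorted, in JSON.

Build:
Trie nodes:
  n0 'ε': a→1 b→2 c→4
  n1 'a': c→8  [P0 ends]
  n2 'b': c→3
  n3 'bc': b→12  [P1 ends]
  n4 'c': a→5 b→18 c→15
  n5 'ca': b→6
  n6 'cab': a→17 c→7
  n7 'cabc': ·  [P2 ends]
  n8 'ac': b→9
  n9 'acb': a→10
  n10 'acba': b→11
  n11 'acbab': ·  [P3 ends]
  n12 'bcb': b→13
  n13 'bcbb': c→14
  n14 'bcbbc': ·  [P4 ends]
  n15 'cc': a→16
  n16 'cca': ·  [P5 ends]
  n17 'caba': ·  [P6 ends]
  n18 'cb': a→19
  n19 'cba': b→20
  n20 'cbab': ·  [P7 ends]

Failure links (BFS by depth):
  n1('a'): parent n0 fail=0; on 'a' 0 → fail=0;  out {0}∪∅={0}
  n2('b'): parent n0 fail=0; on 'b' 0 → fail=0;  out ∅∪∅=∅
  n4('c'): parent n0 fail=0; on 'c' 0 → fail=0;  out ∅∪∅=∅
  n3('bc'): parent n2 fail=0; on 'c' 0 → fail=4;  out {1}∪∅={1}
  n5('ca'): parent n4 fail=0; on 'a' 0 → fail=1;  out ∅∪{0}={0}
  n8('ac'): parent n1 fail=0; on 'c' 0 → fail=4;  out ∅∪∅=∅
  n15('cc'): parent n4 fail=0; on 'c' 0 → fail=4;  out ∅∪∅=∅
  n18('cb'): parent n4 fail=0; on 'b' 0 → fail=2;  out ∅∪∅=∅
  n6('cab'): parent n5 fail=1; on 'b' 1→0 → fail=2;  out ∅∪∅=∅
  n9('acb'): parent n8 fail=4; on 'b' 4 → fail=18;  out ∅∪∅=∅
  n12('bcb'): parent n3 fail=4; on 'b' 4 → fail=18;  out ∅∪∅=∅
  n16('cca'): parent n15 fail=4; on 'a' 4 → fail=5;  out {5}∪{0}={0,5}
  n19('cba'): parent n18 fail=2; on 'a' 2→0 → fail=1;  out ∅∪{0}={0}
  n7('cabc'): parent n6 fail=2; on 'c' 2 → fail=3;  out {2}∪{1}={1,2}
  n10('acba'): parent n9 fail=18; on 'a' 18 → fail=19;  out ∅∪{0}={0}
  n13('bcbb'): parent n12 fail=18; on 'b' 18→2→0 → fail=2;  out ∅∪∅=∅
  n17('caba'): parent n6 fail=2; on 'a' 2→0 → fail=1;  out {6}∪{0}={0,6}
  n20('cbab'): parent n19 fail=1; on 'b' 1→0 → fail=2;  out {7}∪∅={7}
  n11('acbab'): parent n10 fail=19; on 'b' 19 → fail=20;  out {3}∪{7}={3,7}
  n14('bcbbc'): parent n13 fail=2; on 'c' 2 → fail=3;  out {4}∪{1}={1,4}

Text stream:
i=0 'c': node 0→4
i=1 'b': node 4→18
i=2 'a': node 18→19  → match P0@[2:2]
i=3 'b': node 19→20  → match P7@[0:3]
i=4 'b': node 20→2 (fail-walked)
i=5 'a': node 2→1 (fail-walked)  → match P0@[5:5]
i=6 'c': node 1→8
i=7 'b': node 8→9
i=8 'a': node 9→10  → match P0@[8:8]
i=9 'b': node 10→11  → match P3@[5:9],P7@[6:9]
i=10 'c': node 11→3 (fail-walked)  → match P1@[9:10]
i=11 'b': node 3→12
i=12 'c': node 12→3 (fail-walked)  → match P1@[11:12]
i=13 'b': node 3→12
i=14 'b': node 12→13
i=15 'c': node 13→14  → match P1@[14:15],P4@[11:15]
i=16 'c': node 14→15 (fail-walked)
i=17 'c': node 15→15 (fail-walked)
i=18 'b': node 15→18 (fail-walked)
i=19 'a': node 18→19  → match P0@[19:19]
i=20 'b': node 19→20  → match P7@[17:20]
i=21 'b': node 20→2 (fail-walked)
i=22 'c': node 2→3  → match P1@[21:22]
i=23 'c': node 3→15 (fail-walked)
i=24 'a': node 15→16  → match P0@[24:24],P5@[22:24]
i=25 'b': node 16→6 (fail-walked)
i=26 'a': node 6→17  → match P0@[26:26],P6@[23:26]
i=27 'a': node 17→1 (fail-walked)  → match P0@[27:27]
i=28 'a': node 1→1 (fail-walked)  → match P0@[28:28]
i=29 'a': node 1→1 (fail-walked)  → match P0@[29:29]
i=30 'c': node 1→8
i=31 'a': node 8→5 (fail-walked)  → match P0@[31:31]
i=32 'b': node 5→6
i=33 'c': node 6→7  → match P1@[32:33],P2@[30:33]
i=34 'b': node 7→12 (fail-walked)
i=35 'c': node 12→3 (fail-walked)  → match P1@[34:35]
i=36 'b': node 3→12
i=37 'b': node 12→13
i=38 'c': node 13→14  → match P1@[37:38],P4@[34:38]
i=39 'c': node 14→15 (fail-walked)
i=40 'a': node 15→16  → match P0@[40:40],P5@[38:40]
i=41 'c': node 16→8 (fail-walked)
i=42 'c': node 8→15 (fail-walked)
i=43 'a': node 15→16  → match P0@[43:43],P5@[41:43]
i=44 'b': node 16→6 (fail-walked)
i=45 'c': node 6→7  → match P1@[44:45],P2@[42:45]
i=46 'b': node 7→12 (fail-walked)
i=47 'a': node 12→19 (fail-walked)  → match P0@[47:47]
i=48 'b': node 19→20  → match P7@[45:48]
i=49 'b': node 20→2 (fail-walked)
i=50 'a': node 2→1 (fail-walked)  → match P0@[50:50]
i=51 'c': node 1→8
i=52 'a': node 8→5 (fail-walked)  → match P0@[52:52]
i=53 'b': node 5→6
i=54 'a': node 6→17  → match P0@[54:54],P6@[51:54]
i=55 'c': node 17→8 (fail-walked)
i=56 'a': node 8→5 (fail-walked)  → match P0@[56:56]
i=57 'b': node 5→6
i=58 'c': node 6→7  → match P1@[57:58],P2@[55:58]
i=59 'b': node 7→12 (fail-walked)
i=60 'c': node 12→3 (fail-walked)  → match P1@[59:60]
i=61 'c': node 3→15 (fail-walked)
i=62 'a': node 15→16  → match P0@[62:62],P5@[60:62]
i=63 'b': node 16→6 (fail-walked)
i=64 'a': node 6→17  → match P0@[64:64],P6@[61:64]
i=65 'c': node 17→8 (fail-walked)
i=66 'c': node 8→15 (fail-walked)
i=67 'c': node 15→15 (fail-walked)
i=68 'c': node 15→15 (fail-walked)
i=69 'a': node 15→16  → match P0@[69:69],P5@[67:69]
i=70 'b': node 16→6 (fail-walked)
i=71 'a': node 6→17  → match P0@[71:71],P6@[68:71]
i=72 'b': node 17→2 (fail-walked)
i=73 'b': node 2→2 (fail-walked)
i=74 'c': node 2→3  → match P1@[73:74]
i=75 'a': node 3→5 (fail-walked)  → match P0@[75:75]
i=76 'b': node 5→6

Matches: [[2,0],[3,7],[5,0],[8,0],[9,3],[9,7],[10,1],[12,1],[15,1],[15,4],[19,0],[20,7],[22,1],[24,0],[24,5],[26,0],[26,6],[27,0],[28,0],[29,0],[31,0],[33,1],[33,2],[35,1],[38,1],[38,4],[40,0],[40,5],[43,0],[43,5],[45,1],[45,2],[47,0],[48,7],[50,0],[52,0],[54,0],[54,6],[56,0],[58,1],[58,2],[60,1],[62,0],[62,5],[64,0],[64,6],[69,0],[69,5],[71,0],[71,6],[74,1],[75,0]]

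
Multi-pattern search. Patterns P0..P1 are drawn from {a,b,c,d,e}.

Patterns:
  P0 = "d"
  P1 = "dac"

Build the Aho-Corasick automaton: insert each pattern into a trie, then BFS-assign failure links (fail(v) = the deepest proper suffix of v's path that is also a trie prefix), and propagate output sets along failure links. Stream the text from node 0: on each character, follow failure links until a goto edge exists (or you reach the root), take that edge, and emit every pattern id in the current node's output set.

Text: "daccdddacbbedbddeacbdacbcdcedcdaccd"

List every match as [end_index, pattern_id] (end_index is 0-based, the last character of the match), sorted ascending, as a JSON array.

Build:
Trie nodes:
  n0 'ε': d→1
  n1 'd': a→2  [P0 ends]
  n2 'da': c→3
  n3 'dac': ·  [P1 ends]

BFS fail/out derivation:
  fail(1) 'd': from fail(0)=0 chase 'd': 0 ⇒ 0;  out={0}∪out(0)={0}
  fail(2) 'da': from fail(1)=0 chase 'a': 0 ⇒ 0;  out=∅∪out(0)=∅
  fail(3) 'dac': from fail(2)=0 chase 'c': 0 ⇒ 0;  out={1}∪out(0)={1}

Run:
pos 0 'd': at 1  ** P0@[0:0]
pos 1 'a': at 2
pos 2 'c': at 3  ** P1@[0:2]
pos 3 'c': at 0 (fail-walked)
pos 4 'd': at 1  ** P0@[4:4]
pos 5 'd': at 1 (fail-walked)  ** P0@[5:5]
pos 6 'd': at 1 (fail-walked)  ** P0@[6:6]
pos 7 'a': at 2
pos 8 'c': at 3  ** P1@[6:8]
pos 9 'b': at 0 (fail-walked)
pos 10 'b': at 0
pos 11 'e': at 0
pos 12 'd': at 1  ** P0@[12:12]
pos 13 'b': at 0 (fail-walked)
pos 14 'd': at 1  ** P0@[14:14]
pos 15 'd': at 1 (fail-walked)  ** P0@[15:15]
pos 16 'e': at 0 (fail-walked)
pos 17 'a': at 0
pos 18 'c': at 0
pos 19 'b': at 0
pos 20 'd': at 1  ** P0@[20:20]
pos 21 'a': at 2
pos 22 'c': at 3  ** P1@[20:22]
pos 23 'b': at 0 (fail-walked)
pos 24 'c': at 0
pos 25 'd': at 1  ** P0@[25:25]
pos 26 'c': at 0 (fail-walked)
pos 27 'e': at 0
pos 28 'd': at 1  ** P0@[28:28]
pos 29 'c': at 0 (fail-walked)
pos 30 'd': at 1  ** P0@[30:30]
pos 31 'a': at 2
pos 32 'c': at 3  ** P1@[30:32]
pos 33 'c': at 0 (fail-walked)
pos 34 'd': at 1  ** P0@[34:34]

Matches: [[0,0],[2,1],[4,0],[5,0],[6,0],[8,1],[12,0],[14,0],[15,0],[20,0],[22,1],[25,0],[28,0],[30,0],[32,1],[34,0]]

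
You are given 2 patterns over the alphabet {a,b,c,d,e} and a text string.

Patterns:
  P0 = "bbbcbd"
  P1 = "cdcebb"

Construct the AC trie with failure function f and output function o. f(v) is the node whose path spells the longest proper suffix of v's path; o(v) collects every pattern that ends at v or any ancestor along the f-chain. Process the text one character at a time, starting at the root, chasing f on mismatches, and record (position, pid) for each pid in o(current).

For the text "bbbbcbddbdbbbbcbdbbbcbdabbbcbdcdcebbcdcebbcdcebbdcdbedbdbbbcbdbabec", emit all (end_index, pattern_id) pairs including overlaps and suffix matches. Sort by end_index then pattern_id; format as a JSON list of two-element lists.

Build automaton:
Trie (insert patterns):
  n0 'ε': b→1 c→7
  n1 'b': b→2
  n2 'bb': b→3
  n3 'bbb': c→4
  n4 'bbbc': b→5
  n5 'bbbcb': d→6
  n6 'bbbcbd': ·  ←P0
  n7 'c': d→8
  n8 'cd': c→9
  n9 'cdc': e→10
  n10 'cdce': b→11
  n11 'cdceb': b→12
  n12 'cdcebb': ·  ←P1

BFS fail/out derivation:
  fail(1) 'b': from fail(0)=0 chase 'b': 0 ⇒ 0;  out=∅∪out(0)=∅
  fail(7) 'c': from fail(0)=0 chase 'c': 0 ⇒ 0;  out=∅∪out(0)=∅
  fail(2) 'bb': from fail(1)=0 chase 'b': 0 ⇒ 1;  out=∅∪out(1)=∅
  fail(8) 'cd': from fail(7)=0 chase 'd': 0 ⇒ 0;  out=∅∪out(0)=∅
  fail(3) 'bbb': from fail(2)=1 chase 'b': 1 ⇒ 2;  out=∅∪out(2)=∅
  fail(9) 'cdc': from fail(8)=0 chase 'c': 0 ⇒ 7;  out=∅∪out(7)=∅
  fail(4) 'bbbc': from fail(3)=2 chase 'c': 2→1→0 ⇒ 7;  out=∅∪out(7)=∅
  fail(10) 'cdce': from fail(9)=7 chase 'e': 7→0 ⇒ 0;  out=∅∪out(0)=∅
  fail(5) 'bbbcb': from fail(4)=7 chase 'b': 7→0 ⇒ 1;  out=∅∪out(1)=∅
  fail(11) 'cdceb': from fail(10)=0 chase 'b': 0 ⇒ 1;  out=∅∪out(1)=∅
  fail(6) 'bbbcbd': from fail(5)=1 chase 'd': 1→0 ⇒ 0;  out={0}∪out(0)={0}
  fail(12) 'cdcebb': from fail(11)=1 chase 'b': 1 ⇒ 2;  out={1}∪out(2)={1}

Scan:
i=0 'b': node 0→1
i=1 'b': node 1→2
i=2 'b': node 2→3
i=3 'b': node 3→3 (fail-walked)
i=4 'c': node 3→4
i=5 'b': node 4→5
i=6 'd': node 5→6  emit P0@[1:6]
i=7 'd': node 6→0 (fail-walked)
i=8 'b': node 0→1
i=9 'd': node 1→0 (fail-walked)
i=10 'b': node 0→1
i=11 'b': node 1→2
i=12 'b': node 2→3
i=13 'b': node 3→3 (fail-walked)
i=14 'c': node 3→4
i=15 'b': node 4→5
i=16 'd': node 5→6  emit P0@[11:16]
i=17 'b': node 6→1 (fail-walked)
i=18 'b': node 1→2
i=19 'b': node 2→3
i=20 'c': node 3→4
i=21 'b': node 4→5
i=22 'd': node 5→6  emit P0@[17:22]
i=23 'a': node 6→0 (fail-walked)
i=24 'b': node 0→1
i=25 'b': node 1→2
i=26 'b': node 2→3
i=27 'c': node 3→4
i=28 'b': node 4→5
i=29 'd': node 5→6  emit P0@[24:29]
i=30 'c': node 6→7 (fail-walked)
i=31 'd': node 7→8
i=32 'c': node 8→9
i=33 'e': node 9→10
i=34 'b': node 10→11
i=35 'b': node 11→12  emit P1@[30:35]
i=36 'c': node 12→7 (fail-walked)
i=37 'd': node 7→8
i=38 'c': node 8→9
i=39 'e': node 9→10
i=40 'b': node 10→11
i=41 'b': node 11→12  emit P1@[36:41]
i=42 'c': node 12→7 (fail-walked)
i=43 'd': node 7→8
i=44 'c': node 8→9
i=45 'e': node 9→10
i=46 'b': node 10→11
i=47 'b': node 11→12  emit P1@[42:47]
i=48 'd': node 12→0 (fail-walked)
i=49 'c': node 0→7
i=50 'd': node 7→8
i=51 'b': node 8→1 (fail-walked)
i=52 'e': node 1→0 (fail-walked)
i=53 'd': node 0→0
i=54 'b': node 0→1
i=55 'd': node 1→0 (fail-walked)
i=56 'b': node 0→1
i=57 'b': node 1→2
i=58 'b': node 2→3
i=59 'c': node 3→4
i=60 'b': node 4→5
i=61 'd': node 5→6  emit P0@[56:61]
i=62 'b': node 6→1 (fail-walked)
i=63 'a': node 1→0 (fail-walked)
i=64 'b': node 0→1
i=65 'e': node 1→0 (fail-walked)
i=66 'c': node 0→7

Matches: [[6,0],[16,0],[22,0],[29,0],[35,1],[41,1],[47,1],[61,0]]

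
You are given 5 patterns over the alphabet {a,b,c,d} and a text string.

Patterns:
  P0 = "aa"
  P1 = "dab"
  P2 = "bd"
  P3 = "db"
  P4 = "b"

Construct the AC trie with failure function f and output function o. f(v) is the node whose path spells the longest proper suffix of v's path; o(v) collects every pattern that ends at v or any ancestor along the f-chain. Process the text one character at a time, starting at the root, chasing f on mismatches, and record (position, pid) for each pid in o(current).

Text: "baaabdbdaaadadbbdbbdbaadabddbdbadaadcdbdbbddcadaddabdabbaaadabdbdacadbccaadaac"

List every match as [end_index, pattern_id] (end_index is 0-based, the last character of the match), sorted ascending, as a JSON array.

Construct AC machine:
Trie nodes:
  n0 'ε': a→1 b→6 d→3
  n1 'a': a→2
  n2 'aa': ·  [P0 ends]
  n3 'd': a→4 b→8
  n4 'da': b→5
  n5 'dab': ·  [P1 ends]
  n6 'b': d→7  [P4 ends]
  n7 'bd': ·  [P2 ends]
  n8 'db': ·  [P3 ends]

Failure links (BFS by depth):
  fail(1) 'a': from fail(0)=0 chase 'a': 0 ⇒ 0;  out=∅∪out(0)=∅
  fail(3) 'd': from fail(0)=0 chase 'd': 0 ⇒ 0;  out=∅∪out(0)=∅
  fail(6) 'b': from fail(0)=0 chase 'b': 0 ⇒ 0;  out={4}∪out(0)={4}
  fail(2) 'aa': from fail(1)=0 chase 'a': 0 ⇒ 1;  out={0}∪out(1)={0}
  fail(4) 'da': from fail(3)=0 chase 'a': 0 ⇒ 1;  out=∅∪out(1)=∅
  fail(7) 'bd': from fail(6)=0 chase 'd': 0 ⇒ 3;  out={2}∪out(3)={2}
  fail(8) 'db': from fail(3)=0 chase 'b': 0 ⇒ 6;  out={3}∪out(6)={3,4}
  fail(5) 'dab': from fail(4)=1 chase 'b': 1→0 ⇒ 6;  out={1}∪out(6)={1,4}

Text stream:
pos 0 'b': at 6  → match P4@[0:0]
pos 1 'a': at 1 (via fail)
pos 2 'a': at 2  → match P0@[1:2]
pos 3 'a': at 2 (via fail)  → match P0@[2:3]
pos 4 'b': at 6 (via fail)  → match P4@[4:4]
pos 5 'd': at 7  → match P2@[4:5]
pos 6 'b': at 8 (via fail)  → match P3@[5:6],P4@[6:6]
pos 7 'd': at 7 (via fail)  → match P2@[6:7]
pos 8 'a': at 4 (via fail)
pos 9 'a': at 2 (via fail)  → match P0@[8:9]
pos 10 'a': at 2 (via fail)  → match P0@[9:10]
pos 11 'd': at 3 (via fail)
pos 12 'a': at 4
pos 13 'd': at 3 (via fail)
pos 14 'b': at 8  → match P3@[13:14],P4@[14:14]
pos 15 'b': at 6 (via fail)  → match P4@[15:15]
pos 16 'd': at 7  → match P2@[15:16]
pos 17 'b': at 8 (via fail)  → match P3@[16:17],P4@[17:17]
pos 18 'b': at 6 (via fail)  → match P4@[18:18]
pos 19 'd': at 7  → match P2@[18:19]
pos 20 'b': at 8 (via fail)  → match P3@[19:20],P4@[20:20]
pos 21 'a': at 1 (via fail)
pos 22 'a': at 2  → match P0@[21:22]
pos 23 'd': at 3 (via fail)
pos 24 'a': at 4
pos 25 'b': at 5  → match P1@[23:25],P4@[25:25]
pos 26 'd': at 7 (via fail)  → match P2@[25:26]
pos 27 'd': at 3 (via fail)
pos 28 'b': at 8  → match P3@[27:28],P4@[28:28]
pos 29 'd': at 7 (via fail)  → match P2@[28:29]
pos 30 'b': at 8 (via fail)  → match P3@[29:30],P4@[30:30]
pos 31 'a': at 1 (via fail)
pos 32 'd': at 3 (via fail)
pos 33 'a': at 4
pos 34 'a': at 2 (via fail)  → match P0@[33:34]
pos 35 'd': at 3 (via fail)
pos 36 'c': at 0 (via fail)
pos 37 'd': at 3
pos 38 'b': at 8  → match P3@[37:38],P4@[38:38]
pos 39 'd': at 7 (via fail)  → match P2@[38:39]
pos 40 'b': at 8 (via fail)  → match P3@[39:40],P4@[40:40]
pos 41 'b': at 6 (via fail)  → match P4@[41:41]
pos 42 'd': at 7  → match P2@[41:42]
pos 43 'd': at 3 (via fail)
pos 44 'c': at 0 (via fail)
pos 45 'a': at 1
pos 46 'd': at 3 (via fail)
pos 47 'a': at 4
pos 48 'd': at 3 (via fail)
pos 49 'd': at 3 (via fail)
pos 50 'a': at 4
pos 51 'b': at 5  → match P1@[49:51],P4@[51:51]
pos 52 'd': at 7 (via fail)  → match P2@[51:52]
pos 53 'a': at 4 (via fail)
pos 54 'b': at 5  → match P1@[52:54],P4@[54:54]
pos 55 'b': at 6 (via fail)  → match P4@[55:55]
pos 56 'a': at 1 (via fail)
pos 57 'a': at 2  → match P0@[56:57]
pos 58 'a': at 2 (via fail)  → match P0@[57:58]
pos 59 'd': at 3 (via fail)
pos 60 'a': at 4
pos 61 'b': at 5  → match P1@[59:61],P4@[61:61]
pos 62 'd': at 7 (via fail)  → match P2@[61:62]
pos 63 'b': at 8 (via fail)  → match P3@[62:63],P4@[63:63]
pos 64 'd': at 7 (via fail)  → match P2@[63:64]
pos 65 'a': at 4 (via fail)
pos 66 'c': at 0 (via fail)
pos 67 'a': at 1
pos 68 'd': at 3 (via fail)
pos 69 'b': at 8  → match P3@[68:69],P4@[69:69]
pos 70 'c': at 0 (via fail)
pos 71 'c': at 0
pos 72 'a': at 1
pos 73 'a': at 2  → match P0@[72:73]
pos 74 'd': at 3 (via fail)
pos 75 'a': at 4
pos 76 'a': at 2 (via fail)  → match P0@[75:76]
pos 77 'c': at 0 (via fail)

Result: [[0,4],[2,0],[3,0],[4,4],[5,2],[6,3],[6,4],[7,2],[9,0],[10,0],[14,3],[14,4],[15,4],[16,2],[17,3],[17,4],[18,4],[19,2],[20,3],[20,4],[22,0],[25,1],[25,4],[26,2],[28,3],[28,4],[29,2],[30,3],[30,4],[34,0],[38,3],[38,4],[39,2],[40,3],[40,4],[41,4],[42,2],[51,1],[51,4],[52,2],[54,1],[54,4],[55,4],[57,0],[58,0],[61,1],[61,4],[62,2],[63,3],[63,4],[64,2],[69,3],[69,4],[73,0],[76,0]]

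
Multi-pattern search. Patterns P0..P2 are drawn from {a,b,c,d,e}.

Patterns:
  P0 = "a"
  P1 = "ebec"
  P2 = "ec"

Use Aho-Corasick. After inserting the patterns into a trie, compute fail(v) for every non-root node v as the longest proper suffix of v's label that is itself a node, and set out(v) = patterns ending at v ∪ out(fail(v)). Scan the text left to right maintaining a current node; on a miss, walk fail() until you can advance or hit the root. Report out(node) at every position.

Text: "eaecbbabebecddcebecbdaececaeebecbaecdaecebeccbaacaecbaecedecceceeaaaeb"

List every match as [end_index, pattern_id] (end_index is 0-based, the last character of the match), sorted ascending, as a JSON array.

Build automaton:
Trie nodes:
  n0 'ε': a→1 e→2
  n1 'a': ·  ←P0
  n2 'e': b→3 c→6
  n3 'eb': e→4
  n4 'ebe': c→5
  n5 'ebec': ·  ←P1
  n6 'ec': ·  ←P2

BFS fail/out derivation:
  n1('a'): parent n0 fail=0; on 'a' 0 → fail=0;  out {0}∪∅={0}
  n2('e'): parent n0 fail=0; on 'e' 0 → fail=0;  out ∅∪∅=∅
  n3('eb'): parent n2 fail=0; on 'b' 0 → fail=0;  out ∅∪∅=∅
  n6('ec'): parent n2 fail=0; on 'c' 0 → fail=0;  out {2}∪∅={2}
  n4('ebe'): parent n3 fail=0; on 'e' 0 → fail=2;  out ∅∪∅=∅
  n5('ebec'): parent n4 fail=2; on 'c' 2 → fail=6;  out {1}∪{2}={1,2}

Run:
[0] read 'e'  n0⇒n2
[1] read 'a'  n2⇒n1 (via fail)  emit P0@[1:1]
[2] read 'e'  n1⇒n2 (via fail)
[3] read 'c'  n2⇒n6  emit P2@[2:3]
[4] read 'b'  n6⇒n0 (via fail)
[5] read 'b'  n0⇒n0
[6] read 'a'  n0⇒n1  emit P0@[6:6]
[7] read 'b'  n1⇒n0 (via fail)
[8] read 'e'  n0⇒n2
[9] read 'b'  n2⇒n3
[10] read 'e'  n3⇒n4
[11] read 'c'  n4⇒n5  emit P1@[8:11],P2@[10:11]
[12] read 'd'  n5⇒n0 (via fail)
[13] read 'd'  n0⇒n0
[14] read 'c'  n0⇒n0
[15] read 'e'  n0⇒n2
[16] read 'b'  n2⇒n3
[17] read 'e'  n3⇒n4
[18] read 'c'  n4⇒n5  emit P1@[15:18],P2@[17:18]
[19] read 'b'  n5⇒n0 (via fail)
[20] read 'd'  n0⇒n0
[21] read 'a'  n0⇒n1  emit P0@[21:21]
[22] read 'e'  n1⇒n2 (via fail)
[23] read 'c'  n2⇒n6  emit P2@[22:23]
[24] read 'e'  n6⇒n2 (via fail)
[25] read 'c'  n2⇒n6  emit P2@[24:25]
[26] read 'a'  n6⇒n1 (via fail)  emit P0@[26:26]
[27] read 'e'  n1⇒n2 (via fail)
[28] read 'e'  n2⇒n2 (via fail)
[29] read 'b'  n2⇒n3
[30] read 'e'  n3⇒n4
[31] read 'c'  n4⇒n5  emit P1@[28:31],P2@[30:31]
[32] read 'b'  n5⇒n0 (via fail)
[33] read 'a'  n0⇒n1  emit P0@[33:33]
[34] read 'e'  n1⇒n2 (via fail)
[35] read 'c'  n2⇒n6  emit P2@[34:35]
[36] read 'd'  n6⇒n0 (via fail)
[37] read 'a'  n0⇒n1  emit P0@[37:37]
[38] read 'e'  n1⇒n2 (via fail)
[39] read 'c'  n2⇒n6  emit P2@[38:39]
[40] read 'e'  n6⇒n2 (via fail)
[41] read 'b'  n2⇒n3
[42] read 'e'  n3⇒n4
[43] read 'c'  n4⇒n5  emit P1@[40:43],P2@[42:43]
[44] read 'c'  n5⇒n0 (via fail)
[45] read 'b'  n0⇒n0
[46] read 'a'  n0⇒n1  emit P0@[46:46]
[47] read 'a'  n1⇒n1 (via fail)  emit P0@[47:47]
[48] read 'c'  n1⇒n0 (via fail)
[49] read 'a'  n0⇒n1  emit P0@[49:49]
[50] read 'e'  n1⇒n2 (via fail)
[51] read 'c'  n2⇒n6  emit P2@[50:51]
[52] read 'b'  n6⇒n0 (via fail)
[53] read 'a'  n0⇒n1  emit P0@[53:53]
[54] read 'e'  n1⇒n2 (via fail)
[55] read 'c'  n2⇒n6  emit P2@[54:55]
[56] read 'e'  n6⇒n2 (via fail)
[57] read 'd'  n2⇒n0 (via fail)
[58] read 'e'  n0⇒n2
[59] read 'c'  n2⇒n6  emit P2@[58:59]
[60] read 'c'  n6⇒n0 (via fail)
[61] read 'e'  n0⇒n2
[62] read 'c'  n2⇒n6  emit P2@[61:62]
[63] read 'e'  n6⇒n2 (via fail)
[64] read 'e'  n2⇒n2 (via fail)
[65] read 'a'  n2⇒n1 (via fail)  emit P0@[65:65]
[66] read 'a'  n1⇒n1 (via fail)  emit P0@[66:66]
[67] read 'a'  n1⇒n1 (via fail)  emit P0@[67:67]
[68] read 'e'  n1⇒n2 (via fail)
[69] read 'b'  n2⇒n3

Matches: [[1,0],[3,2],[6,0],[11,1],[11,2],[18,1],[18,2],[21,0],[23,2],[25,2],[26,0],[31,1],[31,2],[33,0],[35,2],[37,0],[39,2],[43,1],[43,2],[46,0],[47,0],[49,0],[51,2],[53,0],[55,2],[59,2],[62,2],[65,0],[66,0],[67,0]]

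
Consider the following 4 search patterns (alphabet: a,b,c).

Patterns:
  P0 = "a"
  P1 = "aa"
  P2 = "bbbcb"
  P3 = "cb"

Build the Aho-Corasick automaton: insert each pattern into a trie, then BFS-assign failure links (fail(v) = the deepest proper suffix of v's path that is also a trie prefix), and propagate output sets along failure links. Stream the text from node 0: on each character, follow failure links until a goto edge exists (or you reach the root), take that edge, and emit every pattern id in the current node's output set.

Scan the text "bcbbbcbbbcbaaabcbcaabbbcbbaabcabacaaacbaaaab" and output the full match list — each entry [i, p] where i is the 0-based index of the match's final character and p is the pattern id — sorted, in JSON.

Build automaton:
Trie (insert patterns):
  0='ε' goto a→1 b→3 c→8
  1='a' goto a→2  [P0 ends]
  2='aa' goto ·  [P1 ends]
  3='b' goto b→4
  4='bb' goto b→5
  5='bbb' goto c→6
  6='bbbc' goto b→7
  7='bbbcb' goto ·  [P2 ends]
  8='c' goto b→9
  9='cb' goto ·  [P3 ends]

Failure links (BFS by depth):
  fail(1) 'a': from fail(0)=0 chase 'a': 0 ⇒ 0;  out={0}∪out(0)={0}
  fail(3) 'b': from fail(0)=0 chase 'b': 0 ⇒ 0;  out=∅∪out(0)=∅
  fail(8) 'c': from fail(0)=0 chase 'c': 0 ⇒ 0;  out=∅∪out(0)=∅
  fail(2) 'aa': from fail(1)=0 chase 'a': 0 ⇒ 1;  out={1}∪out(1)={0,1}
  fail(4) 'bb': from fail(3)=0 chase 'b': 0 ⇒ 3;  out=∅∪out(3)=∅
  fail(9) 'cb': from fail(8)=0 chase 'b': 0 ⇒ 3;  out={3}∪out(3)={3}
  fail(5) 'bbb': from fail(4)=3 chase 'b': 3 ⇒ 4;  out=∅∪out(4)=∅
  fail(6) 'bbbc': from fail(5)=4 chase 'c': 4→3→0 ⇒ 8;  out=∅∪out(8)=∅
  fail(7) 'bbbcb': from fail(6)=8 chase 'b': 8 ⇒ 9;  out={2}∪out(9)={2,3}

Run:
i=0 'b': node 0→3
i=1 'c': node 3→8 (fail-walked)
i=2 'b': node 8→9  ** P3@[1:2]
i=3 'b': node 9→4 (fail-walked)
i=4 'b': node 4→5
i=5 'c': node 5→6
i=6 'b': node 6→7  ** P2@[2:6],P3@[5:6]
i=7 'b': node 7→4 (fail-walked)
i=8 'b': node 4→5
i=9 'c': node 5→6
i=10 'b': node 6→7  ** P2@[6:10],P3@[9:10]
i=11 'a': node 7→1 (fail-walked)  ** P0@[11:11]
i=12 'a': node 1→2  ** P0@[12:12],P1@[11:12]
i=13 'a': node 2→2 (fail-walked)  ** P0@[13:13],P1@[12:13]
i=14 'b': node 2→3 (fail-walked)
i=15 'c': node 3→8 (fail-walked)
i=16 'b': node 8→9  ** P3@[15:16]
i=17 'c': node 9→8 (fail-walked)
i=18 'a': node 8→1 (fail-walked)  ** P0@[18:18]
i=19 'a': node 1→2  ** P0@[19:19],P1@[18:19]
i=20 'b': node 2→3 (fail-walked)
i=21 'b': node 3→4
i=22 'b': node 4→5
i=23 'c': node 5→6
i=24 'b': node 6→7  ** P2@[20:24],P3@[23:24]
i=25 'b': node 7→4 (fail-walked)
i=26 'a': node 4→1 (fail-walked)  ** P0@[26:26]
i=27 'a': node 1→2  ** P0@[27:27],P1@[26:27]
i=28 'b': node 2→3 (fail-walked)
i=29 'c': node 3→8 (fail-walked)
i=30 'a': node 8→1 (fail-walked)  ** P0@[30:30]
i=31 'b': node 1→3 (fail-walked)
i=32 'a': node 3→1 (fail-walked)  ** P0@[32:32]
i=33 'c': node 1→8 (fail-walked)
i=34 'a': node 8→1 (fail-walked)  ** P0@[34:34]
i=35 'a': node 1→2  ** P0@[35:35],P1@[34:35]
i=36 'a': node 2→2 (fail-walked)  ** P0@[36:36],P1@[35:36]
i=37 'c': node 2→8 (fail-walked)
i=38 'b': node 8→9  ** P3@[37:38]
i=39 'a': node 9→1 (fail-walked)  ** P0@[39:39]
i=40 'a': node 1→2  ** P0@[40:40],P1@[39:40]
i=41 'a': node 2→2 (fail-walked)  ** P0@[41:41],P1@[40:41]
i=42 'a': node 2→2 (fail-walked)  ** P0@[42:42],P1@[41:42]
i=43 'b': node 2→3 (fail-walked)

Matches: [[2,3],[6,2],[6,3],[10,2],[10,3],[11,0],[12,0],[12,1],[13,0],[13,1],[16,3],[18,0],[19,0],[19,1],[24,2],[24,3],[26,0],[27,0],[27,1],[30,0],[32,0],[34,0],[35,0],[35,1],[36,0],[36,1],[38,3],[39,0],[40,0],[40,1],[41,0],[41,1],[42,0],[42,1]]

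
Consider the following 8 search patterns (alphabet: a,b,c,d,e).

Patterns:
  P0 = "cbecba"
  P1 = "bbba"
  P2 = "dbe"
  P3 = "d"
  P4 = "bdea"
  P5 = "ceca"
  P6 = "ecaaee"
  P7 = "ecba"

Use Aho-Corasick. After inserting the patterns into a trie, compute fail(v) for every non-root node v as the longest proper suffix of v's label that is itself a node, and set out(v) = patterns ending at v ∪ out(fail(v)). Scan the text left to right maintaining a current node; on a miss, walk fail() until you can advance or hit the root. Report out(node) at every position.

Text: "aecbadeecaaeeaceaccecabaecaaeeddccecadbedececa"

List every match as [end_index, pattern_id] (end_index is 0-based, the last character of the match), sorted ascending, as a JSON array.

Build automaton:
Trie nodes:
  0='ε' goto b→7 c→1 d→11 e→20
  1='c' goto b→2 e→17
  2='cb' goto e→3
  3='cbe' goto c→4
  4='cbec' goto b→5
  5='cbecb' goto a→6
  6='cbecba' goto ·  [P0 ends]
  7='b' goto b→8 d→14
  8='bb' goto b→9
  9='bbb' goto a→10
  10='bbba' goto ·  [P1 ends]
  11='d' goto b→12  [P3 ends]
  12='db' goto e→13
  13='dbe' goto ·  [P2 ends]
  14='bd' goto e→15
  15='bde' goto a→16
  16='bdea' goto ·  [P4 ends]
  17='ce' goto c→18
  18='cec' goto a→19
  19='ceca' goto ·  [P5 ends]
  20='e' goto c→21
  21='ec' goto a→22 b→26
  22='eca' goto a→23
  23='ecaa' goto e→24
  24='ecaae' goto e→25
  25='ecaaee' goto ·  [P6 ends]
  26='ecb' goto a→27
  27='ecba' goto ·  [P7 ends]

Failure links (BFS by depth):
  n1('c'): parent n0 fail=0; on 'c' 0 → fail=0;  out ∅∪∅=∅
  n7('b'): parent n0 fail=0; on 'b' 0 → fail=0;  out ∅∪∅=∅
  n11('d'): parent n0 fail=0; on 'd' 0 → fail=0;  out {3}∪∅={3}
  n20('e'): parent n0 fail=0; on 'e' 0 → fail=0;  out ∅∪∅=∅
  n2('cb'): parent n1 fail=0; on 'b' 0 → fail=7;  out ∅∪∅=∅
  n8('bb'): parent n7 fail=0; on 'b' 0 → fail=7;  out ∅∪∅=∅
  n12('db'): parent n11 fail=0; on 'b' 0 → fail=7;  out ∅∪∅=∅
  n14('bd'): parent n7 fail=0; on 'd' 0 → fail=11;  out ∅∪{3}={3}
  n17('ce'): parent n1 fail=0; on 'e' 0 → fail=20;  out ∅∪∅=∅
  n21('ec'): parent n20 fail=0; on 'c' 0 → fail=1;  out ∅∪∅=∅
  n3('cbe'): parent n2 fail=7; on 'e' 7→0 → fail=20;  out ∅∪∅=∅
  n9('bbb'): parent n8 fail=7; on 'b' 7 → fail=8;  out ∅∪∅=∅
  n13('dbe'): parent n12 fail=7; on 'e' 7→0 → fail=20;  out {2}∪∅={2}
  n15('bde'): parent n14 fail=11; on 'e' 11→0 → fail=20;  out ∅∪∅=∅
  n18('cec'): parent n17 fail=20; on 'c' 20 → fail=21;  out ∅∪∅=∅
  n22('eca'): parent n21 fail=1; on 'a' 1→0 → fail=0;  out ∅∪∅=∅
  n26('ecb'): parent n21 fail=1; on 'b' 1 → fail=2;  out ∅∪∅=∅
  n4('cbec'): parent n3 fail=20; on 'c' 20 → fail=21;  out ∅∪∅=∅
  n10('bbba'): parent n9 fail=8; on 'a' 8→7→0 → fail=0;  out {1}∪∅={1}
  n16('bdea'): parent n15 fail=20; on 'a' 20→0 → fail=0;  out {4}∪∅={4}
  n19('ceca'): parent n18 fail=21; on 'a' 21 → fail=22;  out {5}∪∅={5}
  n23('ecaa'): parent n22 fail=0; on 'a' 0 → fail=0;  out ∅∪∅=∅
  n27('ecba'): parent n26 fail=2; on 'a' 2→7→0 → fail=0;  out {7}∪∅={7}
  n5('cbecb'): parent n4 fail=21; on 'b' 21 → fail=26;  out ∅∪∅=∅
  n24('ecaae'): parent n23 fail=0; on 'e' 0 → fail=20;  out ∅∪∅=∅
  n6('cbecba'): parent n5 fail=26; on 'a' 26 → fail=27;  out {0}∪{7}={0,7}
  n25('ecaaee'): parent n24 fail=20; on 'e' 20→0 → fail=20;  out {6}∪∅={6}

Text stream:
pos 0 'a': at 0
pos 1 'e': at 20
pos 2 'c': at 21
pos 3 'b': at 26
pos 4 'a': at 27  ** P7@[1:4]
pos 5 'd': at 11 (fail-walked)  ** P3@[5:5]
pos 6 'e': at 20 (fail-walked)
pos 7 'e': at 20 (fail-walked)
pos 8 'c': at 21
pos 9 'a': at 22
pos 10 'a': at 23
pos 11 'e': at 24
pos 12 'e': at 25  ** P6@[7:12]
pos 13 'a': at 0 (fail-walked)
pos 14 'c': at 1
pos 15 'e': at 17
pos 16 'a': at 0 (fail-walked)
pos 17 'c': at 1
pos 18 'c': at 1 (fail-walked)
pos 19 'e': at 17
pos 20 'c': at 18
pos 21 'a': at 19  ** P5@[18:21]
pos 22 'b': at 7 (fail-walked)
pos 23 'a': at 0 (fail-walked)
pos 24 'e': at 20
pos 25 'c': at 21
pos 26 'a': at 22
pos 27 'a': at 23
pos 28 'e': at 24
pos 29 'e': at 25  ** P6@[24:29]
pos 30 'd': at 11 (fail-walked)  ** P3@[30:30]
pos 31 'd': at 11 (fail-walked)  ** P3@[31:31]
pos 32 'c': at 1 (fail-walked)
pos 33 'c': at 1 (fail-walked)
pos 34 'e': at 17
pos 35 'c': at 18
pos 36 'a': at 19  ** P5@[33:36]
pos 37 'd': at 11 (fail-walked)  ** P3@[37:37]
pos 38 'b': at 12
pos 39 'e': at 13  ** P2@[37:39]
pos 40 'd': at 11 (fail-walked)  ** P3@[40:40]
pos 41 'e': at 20 (fail-walked)
pos 42 'c': at 21
pos 43 'e': at 17 (fail-walked)
pos 44 'c': at 18
pos 45 'a': at 19  ** P5@[42:45]

Result: [[4,7],[5,3],[12,6],[21,5],[29,6],[30,3],[31,3],[36,5],[37,3],[39,2],[40,3],[45,5]]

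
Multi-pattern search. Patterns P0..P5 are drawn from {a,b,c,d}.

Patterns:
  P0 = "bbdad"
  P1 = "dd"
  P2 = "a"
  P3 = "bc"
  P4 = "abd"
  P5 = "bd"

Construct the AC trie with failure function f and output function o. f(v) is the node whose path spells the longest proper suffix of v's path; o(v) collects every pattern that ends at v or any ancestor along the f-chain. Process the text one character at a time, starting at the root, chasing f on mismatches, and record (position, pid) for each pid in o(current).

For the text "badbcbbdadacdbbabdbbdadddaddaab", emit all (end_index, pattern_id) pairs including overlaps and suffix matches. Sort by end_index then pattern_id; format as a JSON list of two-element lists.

Construct AC machine:
Trie (insert patterns):
  n0 'ε': a→8 b→1 d→6
  n1 'b': b→2 c→9 d→12
  n2 'bb': d→3
  n3 'bbd': a→4
  n4 'bbda': d→5
  n5 'bbdad': ·  ←P0
  n6 'd': d→7
  n7 'dd': ·  ←P1
  n8 'a': b→10  ←P2
  n9 'bc': ·  ←P3
  n10 'ab': d→11
  n11 'abd': ·  ←P4
  n12 'bd': ·  ←P5

Failure links (BFS by depth):
  fail(1) 'b': from fail(0)=0 chase 'b': 0 ⇒ 0;  out=∅∪out(0)=∅
  fail(6) 'd': from fail(0)=0 chase 'd': 0 ⇒ 0;  out=∅∪out(0)=∅
  fail(8) 'a': from fail(0)=0 chase 'a': 0 ⇒ 0;  out={2}∪out(0)={2}
  fail(2) 'bb': from fail(1)=0 chase 'b': 0 ⇒ 1;  out=∅∪out(1)=∅
  fail(7) 'dd': from fail(6)=0 chase 'd': 0 ⇒ 6;  out={1}∪out(6)={1}
  fail(9) 'bc': from fail(1)=0 chase 'c': 0 ⇒ 0;  out={3}∪out(0)={3}
  fail(10) 'ab': from fail(8)=0 chase 'b': 0 ⇒ 1;  out=∅∪out(1)=∅
  fail(12) 'bd': from fail(1)=0 chase 'd': 0 ⇒ 6;  out={5}∪out(6)={5}
  fail(3) 'bbd': from fail(2)=1 chase 'd': 1 ⇒ 12;  out=∅∪out(12)={5}
  fail(11) 'abd': from fail(10)=1 chase 'd': 1 ⇒ 12;  out={4}∪out(12)={4,5}
  fail(4) 'bbda': from fail(3)=12 chase 'a': 12→6→0 ⇒ 8;  out=∅∪out(8)={2}
  fail(5) 'bbdad': from fail(4)=8 chase 'd': 8→0 ⇒ 6;  out={0}∪out(6)={0}

Scan:
pos 0 'b': at 1
pos 1 'a': at 8 (via fail)  emit P2@[1:1]
pos 2 'd': at 6 (via fail)
pos 3 'b': at 1 (via fail)
pos 4 'c': at 9  emit P3@[3:4]
pos 5 'b': at 1 (via fail)
pos 6 'b': at 2
pos 7 'd': at 3  emit P5@[6:7]
pos 8 'a': at 4  emit P2@[8:8]
pos 9 'd': at 5  emit P0@[5:9]
pos 10 'a': at 8 (via fail)  emit P2@[10:10]
pos 11 'c': at 0 (via fail)
pos 12 'd': at 6
pos 13 'b': at 1 (via fail)
pos 14 'b': at 2
pos 15 'a': at 8 (via fail)  emit P2@[15:15]
pos 16 'b': at 10
pos 17 'd': at 11  emit P4@[15:17],P5@[16:17]
pos 18 'b': at 1 (via fail)
pos 19 'b': at 2
pos 20 'd': at 3  emit P5@[19:20]
pos 21 'a': at 4  emit P2@[21:21]
pos 22 'd': at 5  emit P0@[18:22]
pos 23 'd': at 7 (via fail)  emit P1@[22:23]
pos 24 'd': at 7 (via fail)  emit P1@[23:24]
pos 25 'a': at 8 (via fail)  emit P2@[25:25]
pos 26 'd': at 6 (via fail)
pos 27 'd': at 7  emit P1@[26:27]
pos 28 'a': at 8 (via fail)  emit P2@[28:28]
pos 29 'a': at 8 (via fail)  emit P2@[29:29]
pos 30 'b': at 10

Matches: [[1,2],[4,3],[7,5],[8,2],[9,0],[10,2],[15,2],[17,4],[17,5],[20,5],[21,2],[22,0],[23,1],[24,1],[25,2],[27,1],[28,2],[29,2]]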